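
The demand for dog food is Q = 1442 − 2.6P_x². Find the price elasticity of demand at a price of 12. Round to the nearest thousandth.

-0.701

At P_x = 12, Q = 1067.6.
dQ/dP_x = −2·2.6·P_x = −62.4.
Point elasticity E = (dQ/dP_x)·(P_x/Q) = -62.4 × 12/1067.6 ≈ -0.701.
|E| < 1, so demand is inelastic at this price.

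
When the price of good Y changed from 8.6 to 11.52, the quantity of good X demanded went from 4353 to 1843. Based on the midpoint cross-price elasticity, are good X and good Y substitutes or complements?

complements

%ΔQ_x = (1843 − 4353)/[(4353+1843)/2] = -2510/3098 ≈ -0.8102.
%ΔP_y = (11.52 − 8.6)/[(8.6+11.52)/2] ≈ 0.2903.
E_xy = -0.8102/0.2903 ≈ -2.791.
E_xy < 0, so the goods are complements.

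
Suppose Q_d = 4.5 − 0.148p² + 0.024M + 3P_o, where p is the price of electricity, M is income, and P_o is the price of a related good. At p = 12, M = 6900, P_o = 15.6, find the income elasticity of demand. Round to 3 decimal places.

0.847

Evaluating quantity at (p, M, P_o) gives Q_d = 4.5 − 0.148(12)² + 0.024(6900) + 3(15.6) = 4.5 − 21.312 + 165.6 + 46.8 = 195.588.
∂Q_d/∂M = +0.024, so E_I = 0.024·(6900/195.588) ≈ 0.847.
E_I ∈ (0,1): normal good (necessity).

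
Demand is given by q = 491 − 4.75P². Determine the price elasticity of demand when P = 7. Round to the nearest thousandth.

At P = 7, q = 258.25.
dq/dP = −2·4.75·P = −66.5.
Point elasticity E = (dq/dP)·(P/q) = -66.5 × 7/258.25 ≈ -1.803.
|E| > 1, so demand is elastic at this price.

-1.803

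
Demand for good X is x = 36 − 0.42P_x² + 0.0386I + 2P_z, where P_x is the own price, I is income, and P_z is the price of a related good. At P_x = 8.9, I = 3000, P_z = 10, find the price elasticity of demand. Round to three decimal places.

-0.480

Substituting, x = 36 − 0.42(8.9)² + 0.0386(3000) + 2(10) = 36 − 33.2682 + 115.8 + 20 = 138.5318.
∂x/∂P_x = −2·0.42·P_x = -7.476, so E_p = -7.476·(8.9/138.5318) ≈ -0.480.
|E_p| < 1: demand is inelastic.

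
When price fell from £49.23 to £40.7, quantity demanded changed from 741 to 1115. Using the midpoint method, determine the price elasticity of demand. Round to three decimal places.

-2.124

%ΔQ = (1115 − 741)/[(741 + 1115)/2] = 374/928 ≈ 0.4030.
%ΔP = (40.7 − 49.23)/[(49.23 + 40.7)/2] = -8.53/44.965 ≈ -0.1897.
Arc elasticity E = %ΔQ/%ΔP ≈ 0.4030/-0.1897 ≈ -2.124.
|E| > 1: demand is elastic over this range.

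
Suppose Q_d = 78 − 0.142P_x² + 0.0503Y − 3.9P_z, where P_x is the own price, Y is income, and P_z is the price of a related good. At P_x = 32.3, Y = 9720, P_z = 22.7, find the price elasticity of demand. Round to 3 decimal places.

-0.897

Q_d = 78 − 0.142(32.3)² + 0.0503(9720) − 3.9(22.7) = 78 − 148.1472 + 488.916 − 88.53 = 330.2388.
∂Q_d/∂P_x = −2·0.142·P_x = -9.1732, so E_p = -9.1732·(32.3/330.2388) ≈ -0.897.
|E_p| < 1: demand is inelastic.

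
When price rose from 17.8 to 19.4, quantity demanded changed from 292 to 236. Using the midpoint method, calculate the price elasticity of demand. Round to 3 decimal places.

-2.466

%Δq = (236 − 292)/[(292 + 236)/2] = -56/264 ≈ -0.2121.
%Δp = (19.4 − 17.8)/[(17.8 + 19.4)/2] = 1.6/18.6 ≈ 0.0860.
Arc elasticity E = %Δq/%Δp ≈ -0.2121/0.0860 ≈ -2.466.
|E| > 1: demand is elastic over this range.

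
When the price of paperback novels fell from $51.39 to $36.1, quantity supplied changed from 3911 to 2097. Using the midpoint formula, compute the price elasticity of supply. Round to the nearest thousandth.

1.728

%Δq = (2097 − 3911)/[(3911 + 2097)/2] = -1814/3004 ≈ -0.6039.
%ΔP = (36.1 − 51.39)/[(51.39 + 36.1)/2] = -15.29/43.745 ≈ -0.3495.
Arc elasticity E = %Δq/%ΔP ≈ -0.6039/-0.3495 ≈ 1.728.
|E| > 1: supply is elastic over this range.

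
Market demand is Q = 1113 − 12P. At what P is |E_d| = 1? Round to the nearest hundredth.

For linear demand Q = a − bP, E = −bP/(a − bP). |E| = 1 ⇒ bP = a − bP ⇒ P = a/(2b).
P = 1113/(2·12) ≈ 46.38.

46.38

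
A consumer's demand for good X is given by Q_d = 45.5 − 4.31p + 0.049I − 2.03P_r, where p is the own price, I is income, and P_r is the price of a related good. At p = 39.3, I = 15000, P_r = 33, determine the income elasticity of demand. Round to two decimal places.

Q_d = 45.5 − 4.31(39.3) + 0.049(15000) − 2.03(33) = 45.5 − 169.383 + 735 − 66.99 = 544.127.
∂Q_d/∂I = +0.049, so E_I = 0.049·(15000/544.127) ≈ 1.35.
E_I > 1: normal good (luxury).

1.35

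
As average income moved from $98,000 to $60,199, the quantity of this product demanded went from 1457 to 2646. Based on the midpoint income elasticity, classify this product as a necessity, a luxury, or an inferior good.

%ΔQ = (2646 − 1457)/[(1457+2646)/2] = 1189/2051.5 ≈ 0.5796.
%ΔM = (60,199 − 98,000)/[(98,000+60,199)/2] = -37801/79099.5 ≈ -0.4779.
E_I = %ΔQ/%ΔM ≈ -1.213.
E_I < 0: inferior good.

inferior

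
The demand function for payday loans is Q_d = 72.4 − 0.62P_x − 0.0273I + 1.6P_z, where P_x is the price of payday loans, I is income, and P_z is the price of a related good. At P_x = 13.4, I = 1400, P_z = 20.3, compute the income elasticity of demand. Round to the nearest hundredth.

Evaluating quantity at (P_x, I, P_z) gives Q_d = 72.4 − 0.62(13.4) − 0.0273(1400) + 1.6(20.3) = 72.4 − 8.308 − 38.22 + 32.48 = 58.352.
∂Q_d/∂I = −0.0273, so E_I = -0.0273·(1400/58.352) ≈ -0.65.
E_I < 0: inferior good.

-0.65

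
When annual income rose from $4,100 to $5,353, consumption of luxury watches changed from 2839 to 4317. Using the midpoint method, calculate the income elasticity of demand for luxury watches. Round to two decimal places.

1.56

%ΔQ = (4317 − 2839)/[(2839+4317)/2] = 1478/3578 ≈ 0.4131.
%ΔI = (5,353 − 4,100)/[(4,100+5,353)/2] = 1253/4726.5 ≈ 0.2651.
E_I = %ΔQ/%ΔI ≈ 1.56.
E_I > 1: normal good (luxury).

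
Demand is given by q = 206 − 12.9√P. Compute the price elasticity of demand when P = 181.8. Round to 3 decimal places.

At P = 181.8, q = 32.0651.
dq/dP = −12.9/(2√P) = −12.9/(2·13.4833).
Point elasticity E = (dq/dP)·(P/q) = -0.4784 × 181.8/32.0651 ≈ -2.712.
|E| > 1, so demand is elastic at this price.

-2.712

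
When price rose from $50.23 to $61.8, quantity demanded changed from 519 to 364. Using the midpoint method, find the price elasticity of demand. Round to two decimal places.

%ΔQ = (364 − 519)/[(519 + 364)/2] = -155/441.5 ≈ -0.3511.
%ΔP = (61.8 − 50.23)/[(50.23 + 61.8)/2] = 11.57/56.015 ≈ 0.2066.
Arc elasticity E = %ΔQ/%ΔP ≈ -0.3511/0.2066 ≈ -1.70.
|E| > 1: demand is elastic over this range.

-1.70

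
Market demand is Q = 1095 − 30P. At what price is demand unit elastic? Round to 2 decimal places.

For linear demand Q = a − bP, E = −bP/(a − bP). |E| = 1 ⇒ bP = a − bP ⇒ P = a/(2b).
P = 1095/(2·30) = 18.25.

18.25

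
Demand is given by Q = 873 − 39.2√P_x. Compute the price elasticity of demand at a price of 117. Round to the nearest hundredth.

-0.47

At P_x = 117, Q = 448.9872.
dQ/dP_x = −39.2/(2√P_x) = −39.2/(2·10.8167).
Point elasticity E = (dQ/dP_x)·(P_x/Q) = -1.812 × 117/448.9872 ≈ -0.47.
|E| < 1, so demand is inelastic at this price.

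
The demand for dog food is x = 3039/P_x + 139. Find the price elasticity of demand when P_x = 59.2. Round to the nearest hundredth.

-0.27

At P_x = 59.2, x = 190.3345.
dx/dP_x = −3039/P_x² = −0.8671.
Point elasticity E = (dx/dP_x)·(P_x/x) = -0.8671 × 59.2/190.3345 ≈ -0.27.
|E| < 1, so demand is inelastic at this price.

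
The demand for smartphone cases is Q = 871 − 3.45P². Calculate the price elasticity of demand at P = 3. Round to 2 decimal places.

-0.07

At P = 3, Q = 839.95.
dQ/dP = −2·3.45·P = −20.7.
Point elasticity E = (dQ/dP)·(P/Q) = -20.7 × 3/839.95 ≈ -0.07.
|E| < 1, so demand is inelastic at this price.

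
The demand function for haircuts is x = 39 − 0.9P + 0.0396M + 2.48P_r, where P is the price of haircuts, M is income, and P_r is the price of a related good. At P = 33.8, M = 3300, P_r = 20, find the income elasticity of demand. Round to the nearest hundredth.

0.69

Evaluating quantity at (P, M, P_r) gives x = 39 − 0.9(33.8) + 0.0396(3300) + 2.48(20) = 39 − 30.42 + 130.68 + 49.6 = 188.86.
∂x/∂M = +0.0396, so E_I = 0.0396·(3300/188.86) ≈ 0.69.
E_I ∈ (0,1): normal good (necessity).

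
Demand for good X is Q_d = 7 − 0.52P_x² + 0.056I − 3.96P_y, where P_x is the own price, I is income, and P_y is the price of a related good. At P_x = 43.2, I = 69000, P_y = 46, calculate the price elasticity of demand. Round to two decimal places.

-0.71

Q_d = 7 − 0.52(43.2)² + 0.056(69000) − 3.96(46) = 7 − 970.4448 + 3864 − 182.16 = 2718.3952.
∂Q_d/∂P_x = −2·0.52·P_x = -44.928, so E_p = -44.928·(43.2/2718.3952) ≈ -0.71.
|E_p| < 1: demand is inelastic.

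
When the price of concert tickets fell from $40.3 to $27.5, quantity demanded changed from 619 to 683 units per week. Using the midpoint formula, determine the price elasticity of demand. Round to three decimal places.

-0.260

%ΔQ = (683 − 619)/[(619 + 683)/2] = 64/651 ≈ 0.0983.
%Δp = (27.5 − 40.3)/[(40.3 + 27.5)/2] = -12.8/33.9 ≈ -0.3776.
Arc elasticity E = %ΔQ/%Δp ≈ 0.0983/-0.3776 ≈ -0.260.
|E| < 1: demand is inelastic over this range.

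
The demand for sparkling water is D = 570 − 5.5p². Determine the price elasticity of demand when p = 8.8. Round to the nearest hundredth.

At p = 8.8, D = 144.08.
dD/dp = −2·5.5·p = −96.8.
Point elasticity E = (dD/dp)·(p/D) = -96.8 × 8.8/144.08 ≈ -5.91.
|E| > 1, so demand is elastic at this price.

-5.91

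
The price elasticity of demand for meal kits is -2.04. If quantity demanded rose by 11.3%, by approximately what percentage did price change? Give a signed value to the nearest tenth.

-5.5

%ΔQ ≈ E × %ΔP ⇒ %ΔP = %ΔQ / E = (11.3%)/(-2.04) ≈ -5.5%.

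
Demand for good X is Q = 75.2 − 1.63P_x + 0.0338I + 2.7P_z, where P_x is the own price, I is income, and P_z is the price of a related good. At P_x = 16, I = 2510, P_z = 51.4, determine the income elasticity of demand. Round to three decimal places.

Substituting, Q = 75.2 − 1.63(16) + 0.0338(2510) + 2.7(51.4) = 75.2 − 26.08 + 84.838 + 138.78 = 272.738.
∂Q/∂I = +0.0338, so E_I = 0.0338·(2510/272.738) ≈ 0.311.
E_I ∈ (0,1): normal good (necessity).

0.311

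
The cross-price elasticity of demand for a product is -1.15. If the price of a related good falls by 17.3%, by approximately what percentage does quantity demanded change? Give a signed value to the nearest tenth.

%ΔQ ≈ E × %ΔP_y = (-1.15) × (-17.3%) ≈ 19.9%.

19.9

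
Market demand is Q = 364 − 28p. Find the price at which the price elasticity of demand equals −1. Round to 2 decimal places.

6.50

For linear demand Q = a − bp, E = −bp/(a − bp). |E| = 1 ⇒ bp = a − bp ⇒ p = a/(2b).
p = 364/(2·28) = 6.50.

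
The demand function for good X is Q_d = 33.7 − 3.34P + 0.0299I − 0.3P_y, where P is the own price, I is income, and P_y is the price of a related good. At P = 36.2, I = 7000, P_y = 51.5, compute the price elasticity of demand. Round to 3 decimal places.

Substituting, Q_d = 33.7 − 3.34(36.2) + 0.0299(7000) − 0.3(51.5) = 33.7 − 120.908 + 209.3 − 15.45 = 106.642.
∂Q_d/∂P = −3.34, so E_p = (−3.34)·(36.2/106.642) ≈ -1.134.
|E_p| > 1: demand is elastic.

-1.134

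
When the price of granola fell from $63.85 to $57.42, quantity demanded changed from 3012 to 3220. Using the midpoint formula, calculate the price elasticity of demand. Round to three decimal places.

%ΔQ = (3220 − 3012)/[(3012 + 3220)/2] = 208/3116 ≈ 0.0668.
%ΔP = (57.42 − 63.85)/[(63.85 + 57.42)/2] = -6.43/60.635 ≈ -0.1060.
Arc elasticity E = %ΔQ/%ΔP ≈ 0.0668/-0.1060 ≈ -0.629.
|E| < 1: demand is inelastic over this range.

-0.629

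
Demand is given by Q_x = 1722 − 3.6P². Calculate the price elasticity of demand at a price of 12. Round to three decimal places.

At P = 12, Q_x = 1203.6.
dQ_x/dP = −2·3.6·P = −86.4.
Point elasticity E = (dQ_x/dP)·(P/Q_x) = -86.4 × 12/1203.6 ≈ -0.861.
|E| < 1, so demand is inelastic at this price.

-0.861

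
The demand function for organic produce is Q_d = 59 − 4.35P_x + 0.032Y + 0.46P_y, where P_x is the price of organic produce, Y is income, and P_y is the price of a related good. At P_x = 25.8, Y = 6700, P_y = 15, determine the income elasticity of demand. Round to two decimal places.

1.28

Evaluating quantity at (P_x, Y, P_y) gives Q_d = 59 − 4.35(25.8) + 0.032(6700) + 0.46(15) = 59 − 112.23 + 214.4 + 6.9 = 168.07.
∂Q_d/∂Y = +0.032, so E_I = 0.032·(6700/168.07) ≈ 1.28.
E_I > 1: normal good (luxury).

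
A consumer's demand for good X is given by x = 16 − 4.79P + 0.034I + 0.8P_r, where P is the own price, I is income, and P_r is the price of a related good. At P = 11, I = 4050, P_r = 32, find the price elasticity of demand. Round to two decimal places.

Evaluating quantity at (P, I, P_r) gives x = 16 − 4.79(11) + 0.034(4050) + 0.8(32) = 16 − 52.69 + 137.7 + 25.6 = 126.61.
∂x/∂P = −4.79, so E_p = (−4.79)·(11/126.61) ≈ -0.42.
|E_p| < 1: demand is inelastic.

-0.42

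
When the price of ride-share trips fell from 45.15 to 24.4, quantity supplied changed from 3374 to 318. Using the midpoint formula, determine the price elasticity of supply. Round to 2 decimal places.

2.77

%Δq = (318 − 3374)/[(3374 + 318)/2] = -3056/1846 ≈ -1.6555.
%Δp = (24.4 − 45.15)/[(45.15 + 24.4)/2] = -20.75/34.775 ≈ -0.5967.
Arc elasticity E = %Δq/%Δp ≈ -1.6555/-0.5967 ≈ 2.77.
|E| > 1: supply is elastic over this range.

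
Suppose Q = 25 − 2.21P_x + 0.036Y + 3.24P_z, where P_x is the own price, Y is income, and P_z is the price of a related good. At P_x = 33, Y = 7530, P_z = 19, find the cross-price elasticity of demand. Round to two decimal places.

Evaluating quantity at (P_x, Y, P_z) gives Q = 25 − 2.21(33) + 0.036(7530) + 3.24(19) = 25 − 72.93 + 271.08 + 61.56 = 284.71.
∂Q/∂P_z = +3.24, so E_xy = 3.24·(19/284.71) ≈ 0.22.
E_xy > 0: the goods are substitutes.

0.22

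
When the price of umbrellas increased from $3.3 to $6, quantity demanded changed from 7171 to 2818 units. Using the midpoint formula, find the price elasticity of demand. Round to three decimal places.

%Δq = (2818 − 7171)/[(7171 + 2818)/2] = -4353/4994.5 ≈ -0.8716.
%ΔP = (6 − 3.3)/[(3.3 + 6)/2] = 2.7/4.65 ≈ 0.5806.
Arc elasticity E = %Δq/%ΔP ≈ -0.8716/0.5806 ≈ -1.501.
|E| > 1: demand is elastic over this range.

-1.501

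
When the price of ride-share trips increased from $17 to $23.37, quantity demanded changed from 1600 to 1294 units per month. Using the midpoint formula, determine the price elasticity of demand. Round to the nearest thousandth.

-0.670

%ΔQ = (1294 − 1600)/[(1600 + 1294)/2] = -306/1447 ≈ -0.2115.
%Δp = (23.37 − 17)/[(17 + 23.37)/2] = 6.37/20.185 ≈ 0.3156.
Arc elasticity E = %ΔQ/%Δp ≈ -0.2115/0.3156 ≈ -0.670.
|E| < 1: demand is inelastic over this range.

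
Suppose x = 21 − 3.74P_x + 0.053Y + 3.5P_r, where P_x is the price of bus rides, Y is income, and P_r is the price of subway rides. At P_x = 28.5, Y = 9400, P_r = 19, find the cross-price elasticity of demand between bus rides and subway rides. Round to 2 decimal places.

Substituting, x = 21 − 3.74(28.5) + 0.053(9400) + 3.5(19) = 21 − 106.59 + 498.2 + 66.5 = 479.11.
∂x/∂P_r = +3.5, so E_xy = 3.5·(19/479.11) ≈ 0.14.
E_xy > 0: the goods are substitutes.

0.14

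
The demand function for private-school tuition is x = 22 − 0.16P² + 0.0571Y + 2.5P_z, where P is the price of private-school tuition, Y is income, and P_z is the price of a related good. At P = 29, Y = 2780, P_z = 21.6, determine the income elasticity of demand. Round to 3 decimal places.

At the given point, x = 22 − 0.16(29)² + 0.0571(2780) + 2.5(21.6) = 22 − 134.56 + 158.738 + 54 = 100.178.
∂x/∂Y = +0.0571, so E_I = 0.0571·(2780/100.178) ≈ 1.585.
E_I > 1: normal good (luxury).

1.585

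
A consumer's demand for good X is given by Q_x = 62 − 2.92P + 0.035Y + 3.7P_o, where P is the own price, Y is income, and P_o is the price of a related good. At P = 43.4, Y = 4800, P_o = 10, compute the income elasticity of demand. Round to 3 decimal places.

1.198

Q_x = 62 − 2.92(43.4) + 0.035(4800) + 3.7(10) = 62 − 126.728 + 168 + 37 = 140.272.
∂Q_x/∂Y = +0.035, so E_I = 0.035·(4800/140.272) ≈ 1.198.
E_I > 1: normal good (luxury).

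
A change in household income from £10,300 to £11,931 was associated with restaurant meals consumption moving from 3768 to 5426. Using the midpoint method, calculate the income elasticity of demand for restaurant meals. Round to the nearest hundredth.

2.46

%ΔQ = (5426 − 3768)/[(3768+5426)/2] = 1658/4597 ≈ 0.3607.
%ΔI = (11,931 − 10,300)/[(10,300+11,931)/2] = 1631/11115.5 ≈ 0.1467.
E_I = %ΔQ/%ΔI ≈ 2.46.
E_I > 1: normal good (luxury).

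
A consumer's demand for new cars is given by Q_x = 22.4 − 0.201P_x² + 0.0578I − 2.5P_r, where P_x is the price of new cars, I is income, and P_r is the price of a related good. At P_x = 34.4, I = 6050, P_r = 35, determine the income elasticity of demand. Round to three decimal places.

Q_x = 22.4 − 0.201(34.4)² + 0.0578(6050) − 2.5(35) = 22.4 − 237.8554 + 349.69 − 87.5 = 46.7346.
∂Q_x/∂I = +0.0578, so E_I = 0.0578·(6050/46.7346) ≈ 7.482.
E_I > 1: normal good (luxury).

7.482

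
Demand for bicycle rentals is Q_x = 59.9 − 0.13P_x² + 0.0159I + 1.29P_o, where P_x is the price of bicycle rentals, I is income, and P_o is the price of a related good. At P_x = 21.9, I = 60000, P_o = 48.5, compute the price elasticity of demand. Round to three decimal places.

-0.123

Substituting, Q_x = 59.9 − 0.13(21.9)² + 0.0159(60000) + 1.29(48.5) = 59.9 − 62.3493 + 954 + 62.565 = 1014.1157.
∂Q_x/∂P_x = −2·0.13·P_x = -5.694, so E_p = -5.694·(21.9/1014.1157) ≈ -0.123.
|E_p| < 1: demand is inelastic.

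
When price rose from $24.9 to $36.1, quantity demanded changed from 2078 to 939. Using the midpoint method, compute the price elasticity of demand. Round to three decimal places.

-2.056

%ΔQ = (939 − 2078)/[(2078 + 939)/2] = -1139/1508.5 ≈ -0.7551.
%Δp = (36.1 − 24.9)/[(24.9 + 36.1)/2] = 11.2/30.5 ≈ 0.3672.
Arc elasticity E = %ΔQ/%Δp ≈ -0.7551/0.3672 ≈ -2.056.
|E| > 1: demand is elastic over this range.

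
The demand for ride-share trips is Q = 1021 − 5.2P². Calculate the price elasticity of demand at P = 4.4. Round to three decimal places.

At P = 4.4, Q = 920.328.
dQ/dP = −2·5.2·P = −45.76.
Point elasticity E = (dQ/dP)·(P/Q) = -45.76 × 4.4/920.328 ≈ -0.219.
|E| < 1, so demand is inelastic at this price.

-0.219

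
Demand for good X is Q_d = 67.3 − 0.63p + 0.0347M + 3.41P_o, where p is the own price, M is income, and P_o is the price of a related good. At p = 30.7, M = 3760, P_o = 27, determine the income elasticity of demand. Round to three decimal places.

0.482

Q_d = 67.3 − 0.63(30.7) + 0.0347(3760) + 3.41(27) = 67.3 − 19.341 + 130.472 + 92.07 = 270.501.
∂Q_d/∂M = +0.0347, so E_I = 0.0347·(3760/270.501) ≈ 0.482.
E_I ∈ (0,1): normal good (necessity).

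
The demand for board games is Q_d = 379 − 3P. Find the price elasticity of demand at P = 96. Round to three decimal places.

At P = 96, Q_d = 91.
dQ_d/dP = −3.
Point elasticity E = (dQ_d/dP)·(P/Q_d) = -3 × 96/91 ≈ -3.165.
|E| > 1, so demand is elastic at this price.

-3.165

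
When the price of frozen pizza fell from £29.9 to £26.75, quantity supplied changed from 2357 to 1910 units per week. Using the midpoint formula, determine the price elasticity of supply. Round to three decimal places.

1.884

%Δq = (1910 − 2357)/[(2357 + 1910)/2] = -447/2133.5 ≈ -0.2095.
%ΔP = (26.75 − 29.9)/[(29.9 + 26.75)/2] = -3.15/28.325 ≈ -0.1112.
Arc elasticity E = %Δq/%ΔP ≈ -0.2095/-0.1112 ≈ 1.884.
|E| > 1: supply is elastic over this range.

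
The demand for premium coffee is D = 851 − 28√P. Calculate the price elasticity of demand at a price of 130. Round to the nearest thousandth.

-0.300

At P = 130, D = 531.7509.
dD/dP = −28/(2√P) = −28/(2·11.4018).
Point elasticity E = (dD/dP)·(P/D) = -1.2279 × 130/531.7509 ≈ -0.300.
|E| < 1, so demand is inelastic at this price.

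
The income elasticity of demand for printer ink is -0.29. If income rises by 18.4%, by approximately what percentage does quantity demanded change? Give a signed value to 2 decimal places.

-5.34

%ΔQ ≈ E × %ΔI = (-0.29) × (18.4%) ≈ -5.34%.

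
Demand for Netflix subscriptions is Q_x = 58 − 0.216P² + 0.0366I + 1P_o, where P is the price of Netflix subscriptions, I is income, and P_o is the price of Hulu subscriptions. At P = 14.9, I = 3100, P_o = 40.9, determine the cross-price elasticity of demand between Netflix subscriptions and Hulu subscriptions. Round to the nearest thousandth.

Q_x = 58 − 0.216(14.9)² + 0.0366(3100) + 1(40.9) = 58 − 47.9542 + 113.46 + 40.9 = 164.4058.
∂Q_x/∂P_o = +1, so E_xy = 1·(40.9/164.4058) ≈ 0.249.
E_xy > 0: the goods are substitutes.

0.249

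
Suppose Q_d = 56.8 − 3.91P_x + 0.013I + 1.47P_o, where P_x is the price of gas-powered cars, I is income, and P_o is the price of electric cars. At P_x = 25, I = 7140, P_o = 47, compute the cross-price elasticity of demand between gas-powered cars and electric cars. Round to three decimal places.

Evaluating quantity at (P_x, I, P_o) gives Q_d = 56.8 − 3.91(25) + 0.013(7140) + 1.47(47) = 56.8 − 97.75 + 92.82 + 69.09 = 120.96.
∂Q_d/∂P_o = +1.47, so E_xy = 1.47·(47/120.96) ≈ 0.571.
E_xy > 0: the goods are substitutes.

0.571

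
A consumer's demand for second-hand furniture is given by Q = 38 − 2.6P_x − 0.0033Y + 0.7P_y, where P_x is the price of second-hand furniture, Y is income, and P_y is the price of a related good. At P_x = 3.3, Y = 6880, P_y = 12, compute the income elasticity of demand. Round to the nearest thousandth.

Substituting, Q = 38 − 2.6(3.3) − 0.0033(6880) + 0.7(12) = 38 − 8.58 − 22.704 + 8.4 = 15.116.
∂Q/∂Y = −0.0033, so E_I = -0.0033·(6880/15.116) ≈ -1.502.
E_I < 0: inferior good.

-1.502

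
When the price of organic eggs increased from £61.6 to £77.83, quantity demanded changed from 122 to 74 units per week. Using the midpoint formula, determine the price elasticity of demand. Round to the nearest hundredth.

-2.10

%ΔQ = (74 − 122)/[(122 + 74)/2] = -48/98 ≈ -0.4898.
%Δp = (77.83 − 61.6)/[(61.6 + 77.83)/2] = 16.23/69.715 ≈ 0.2328.
Arc elasticity E = %ΔQ/%Δp ≈ -0.4898/0.2328 ≈ -2.10.
|E| > 1: demand is elastic over this range.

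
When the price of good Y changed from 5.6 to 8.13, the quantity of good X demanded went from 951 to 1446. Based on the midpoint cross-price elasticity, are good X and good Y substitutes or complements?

%ΔQ_x = (1446 − 951)/[(951+1446)/2] = 495/1198.5 ≈ 0.4130.
%ΔP_y = (8.13 − 5.6)/[(5.6+8.13)/2] ≈ 0.3685.
E_xy = 0.4130/0.3685 ≈ 1.121.
E_xy > 0, so the goods are substitutes.

substitutes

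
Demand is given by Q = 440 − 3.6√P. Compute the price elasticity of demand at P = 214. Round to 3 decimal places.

At P = 214, Q = 387.3365.
dQ/dP = −3.6/(2√P) = −3.6/(2·14.6287).
Point elasticity E = (dQ/dP)·(P/Q) = -0.123 × 214/387.3365 ≈ -0.068.
|E| < 1, so demand is inelastic at this price.

-0.068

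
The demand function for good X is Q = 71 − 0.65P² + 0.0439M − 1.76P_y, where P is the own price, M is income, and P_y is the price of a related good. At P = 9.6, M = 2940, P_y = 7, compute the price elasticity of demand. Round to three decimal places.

First evaluate Q: 71 − 0.65(9.6)² + 0.0439(2940) − 1.76(7) = 71 − 59.904 + 129.066 − 12.32 = 127.842.
∂Q/∂P = −2·0.65·P = -12.48, so E_p = -12.48·(9.6/127.842) ≈ -0.937.
|E_p| < 1: demand is inelastic.

-0.937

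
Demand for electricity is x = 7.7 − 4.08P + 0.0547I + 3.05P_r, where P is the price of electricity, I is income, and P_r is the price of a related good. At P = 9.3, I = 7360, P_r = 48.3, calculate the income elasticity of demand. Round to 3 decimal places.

At the given point, x = 7.7 − 4.08(9.3) + 0.0547(7360) + 3.05(48.3) = 7.7 − 37.944 + 402.592 + 147.315 = 519.663.
∂x/∂I = +0.0547, so E_I = 0.0547·(7360/519.663) ≈ 0.775.
E_I ∈ (0,1): normal good (necessity).

0.775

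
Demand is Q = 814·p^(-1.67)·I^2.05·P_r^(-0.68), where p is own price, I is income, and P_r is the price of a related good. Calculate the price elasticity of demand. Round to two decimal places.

-1.67

For a Cobb–Douglas (constant-elasticity) form Q = A·p^α·…, the elasticity with respect to p equals the exponent α at every point.
Here the exponent on p is -1.67, so the price elasticity of demand is -1.67.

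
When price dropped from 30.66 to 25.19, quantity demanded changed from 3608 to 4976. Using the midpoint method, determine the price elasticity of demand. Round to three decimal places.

%Δq = (4976 − 3608)/[(3608 + 4976)/2] = 1368/4292 ≈ 0.3187.
%ΔP = (25.19 − 30.66)/[(30.66 + 25.19)/2] = -5.47/27.925 ≈ -0.1959.
Arc elasticity E = %Δq/%ΔP ≈ 0.3187/-0.1959 ≈ -1.627.
|E| > 1: demand is elastic over this range.

-1.627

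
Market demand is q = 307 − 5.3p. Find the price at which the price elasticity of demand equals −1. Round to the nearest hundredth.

For linear demand q = a − bp, E = −bp/(a − bp). |E| = 1 ⇒ bp = a − bp ⇒ p = a/(2b).
p = 307/(2·5.3) ≈ 28.96.

28.96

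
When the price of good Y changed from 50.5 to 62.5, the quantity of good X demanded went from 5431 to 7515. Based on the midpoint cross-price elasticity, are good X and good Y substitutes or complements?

%ΔQ_x = (7515 − 5431)/[(5431+7515)/2] = 2084/6473 ≈ 0.3220.
%ΔP_y = (62.5 − 50.5)/[(50.5+62.5)/2] ≈ 0.2124.
E_xy = 0.3220/0.2124 ≈ 1.516.
E_xy > 0, so the goods are substitutes.

substitutes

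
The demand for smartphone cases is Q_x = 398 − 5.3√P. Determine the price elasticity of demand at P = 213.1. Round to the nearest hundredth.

At P = 213.1, Q_x = 320.6309.
dQ_x/dP = −5.3/(2√P) = −5.3/(2·14.5979).
Point elasticity E = (dQ_x/dP)·(P/Q_x) = -0.1815 × 213.1/320.6309 ≈ -0.12.
|E| < 1, so demand is inelastic at this price.

-0.12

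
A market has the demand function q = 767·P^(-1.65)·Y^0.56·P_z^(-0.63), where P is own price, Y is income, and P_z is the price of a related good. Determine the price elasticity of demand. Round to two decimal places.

For a Cobb–Douglas (constant-elasticity) form q = A·P^α·…, the elasticity with respect to P equals the exponent α at every point.
Here the exponent on P is -1.65, so the price elasticity of demand is -1.65.

-1.65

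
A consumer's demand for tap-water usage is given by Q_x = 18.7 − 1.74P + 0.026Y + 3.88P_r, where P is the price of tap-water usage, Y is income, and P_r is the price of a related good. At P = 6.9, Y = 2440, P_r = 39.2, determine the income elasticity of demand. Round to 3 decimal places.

At the given point, Q_x = 18.7 − 1.74(6.9) + 0.026(2440) + 3.88(39.2) = 18.7 − 12.006 + 63.44 + 152.096 = 222.23.
∂Q_x/∂Y = +0.026, so E_I = 0.026·(2440/222.23) ≈ 0.285.
E_I ∈ (0,1): normal good (necessity).

0.285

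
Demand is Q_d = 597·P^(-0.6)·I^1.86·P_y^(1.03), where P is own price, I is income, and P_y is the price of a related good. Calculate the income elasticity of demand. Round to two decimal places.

1.86

For a Cobb–Douglas (constant-elasticity) form Q_d = A·I^α·…, the elasticity with respect to I equals the exponent α at every point.
Here the exponent on I is 1.86, so the income elasticity of demand is 1.86.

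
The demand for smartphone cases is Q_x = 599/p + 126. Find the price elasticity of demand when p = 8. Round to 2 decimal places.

-0.37

At p = 8, Q_x = 200.875.
dQ_x/dp = −599/p² = −9.3594.
Point elasticity E = (dQ_x/dp)·(p/Q_x) = -9.3594 × 8/200.875 ≈ -0.37.
|E| < 1, so demand is inelastic at this price.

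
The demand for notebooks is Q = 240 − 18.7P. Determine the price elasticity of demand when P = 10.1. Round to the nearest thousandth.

At P = 10.1, Q = 51.13.
dQ/dP = −18.7.
Point elasticity E = (dQ/dP)·(P/Q) = -18.7 × 10.1/51.13 ≈ -3.694.
|E| > 1, so demand is elastic at this price.

-3.694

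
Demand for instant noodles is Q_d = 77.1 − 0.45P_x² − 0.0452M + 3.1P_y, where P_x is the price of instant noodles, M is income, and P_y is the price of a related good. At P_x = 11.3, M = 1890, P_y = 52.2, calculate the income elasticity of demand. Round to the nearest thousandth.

First evaluate Q_d: 77.1 − 0.45(11.3)² − 0.0452(1890) + 3.1(52.2) = 77.1 − 57.4605 − 85.428 + 161.82 = 96.0315.
∂Q_d/∂M = −0.0452, so E_I = -0.0452·(1890/96.0315) ≈ -0.890.
E_I < 0: inferior good.

-0.890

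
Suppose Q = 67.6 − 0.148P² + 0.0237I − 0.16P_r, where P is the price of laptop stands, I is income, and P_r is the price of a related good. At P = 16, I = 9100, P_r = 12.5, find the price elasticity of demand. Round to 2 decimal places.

-0.31

Substituting, Q = 67.6 − 0.148(16)² + 0.0237(9100) − 0.16(12.5) = 67.6 − 37.888 + 215.67 − 2 = 243.382.
∂Q/∂P = −2·0.148·P = -4.736, so E_p = -4.736·(16/243.382) ≈ -0.31.
|E_p| < 1: demand is inelastic.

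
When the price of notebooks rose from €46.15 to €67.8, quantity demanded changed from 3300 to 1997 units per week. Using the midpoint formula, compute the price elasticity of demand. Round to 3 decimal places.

-1.295

%Δq = (1997 − 3300)/[(3300 + 1997)/2] = -1303/2648.5 ≈ -0.4920.
%Δp = (67.8 − 46.15)/[(46.15 + 67.8)/2] = 21.65/56.975 ≈ 0.3800.
Arc elasticity E = %Δq/%Δp ≈ -0.4920/0.3800 ≈ -1.295.
|E| > 1: demand is elastic over this range.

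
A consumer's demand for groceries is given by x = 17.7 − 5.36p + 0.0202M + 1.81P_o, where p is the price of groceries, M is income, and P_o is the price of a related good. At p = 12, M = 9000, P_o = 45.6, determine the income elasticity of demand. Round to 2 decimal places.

First evaluate x: 17.7 − 5.36(12) + 0.0202(9000) + 1.81(45.6) = 17.7 − 64.32 + 181.8 + 82.536 = 217.716.
∂x/∂M = +0.0202, so E_I = 0.0202·(9000/217.716) ≈ 0.84.
E_I ∈ (0,1): normal good (necessity).

0.84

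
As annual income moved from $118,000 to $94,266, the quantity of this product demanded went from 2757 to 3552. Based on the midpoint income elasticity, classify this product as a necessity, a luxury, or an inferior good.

inferior

%ΔQ = (3552 − 2757)/[(2757+3552)/2] = 795/3154.5 ≈ 0.2520.
%ΔI = (94,266 − 118,000)/[(118,000+94,266)/2] = -23734/106133 ≈ -0.2236.
E_I = %ΔQ/%ΔI ≈ -1.127.
E_I < 0: inferior good.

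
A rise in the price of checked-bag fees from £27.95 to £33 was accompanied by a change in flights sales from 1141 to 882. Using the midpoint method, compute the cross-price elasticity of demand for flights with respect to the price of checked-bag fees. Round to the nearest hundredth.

-1.55

%ΔQ_x = (882 − 1141)/[(1141+882)/2] = -259/1011.5 ≈ -0.2561.
%ΔP_y = (33 − 27.95)/[(27.95+33)/2] ≈ 0.1657.
E_xy = -0.2561/0.1657 ≈ -1.55.
E_xy < 0, so flights and checked-bag fees are complements.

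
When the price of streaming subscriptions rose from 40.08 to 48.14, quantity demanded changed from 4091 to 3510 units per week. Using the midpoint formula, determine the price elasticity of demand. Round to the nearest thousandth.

%Δq = (3510 − 4091)/[(4091 + 3510)/2] = -581/3800.5 ≈ -0.1529.
%Δp = (48.14 − 40.08)/[(40.08 + 48.14)/2] = 8.06/44.11 ≈ 0.1827.
Arc elasticity E = %Δq/%Δp ≈ -0.1529/0.1827 ≈ -0.837.
|E| < 1: demand is inelastic over this range.

-0.837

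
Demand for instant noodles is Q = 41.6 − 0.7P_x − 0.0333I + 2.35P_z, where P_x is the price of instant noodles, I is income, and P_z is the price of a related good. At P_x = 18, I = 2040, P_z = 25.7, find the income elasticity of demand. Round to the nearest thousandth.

-3.165

Evaluating quantity at (P_x, I, P_z) gives Q = 41.6 − 0.7(18) − 0.0333(2040) + 2.35(25.7) = 41.6 − 12.6 − 67.932 + 60.395 = 21.463.
∂Q/∂I = −0.0333, so E_I = -0.0333·(2040/21.463) ≈ -3.165.
E_I < 0: inferior good.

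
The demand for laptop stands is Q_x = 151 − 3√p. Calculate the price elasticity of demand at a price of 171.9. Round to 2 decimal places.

-0.18

At p = 171.9, Q_x = 111.6668.
dQ_x/dp = −3/(2√p) = −3/(2·13.1111).
Point elasticity E = (dQ_x/dp)·(p/Q_x) = -0.1144 × 171.9/111.6668 ≈ -0.18.
|E| < 1, so demand is inelastic at this price.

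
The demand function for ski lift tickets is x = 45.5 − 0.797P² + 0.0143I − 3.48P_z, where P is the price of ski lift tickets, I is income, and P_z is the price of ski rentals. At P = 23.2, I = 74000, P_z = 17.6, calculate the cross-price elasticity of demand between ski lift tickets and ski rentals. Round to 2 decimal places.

At the given point, x = 45.5 − 0.797(23.2)² + 0.0143(74000) − 3.48(17.6) = 45.5 − 428.9773 + 1058.2 − 61.248 = 613.4747.
∂x/∂P_z = −3.48, so E_xy = -3.48·(17.6/613.4747) ≈ -0.10.
E_xy < 0: the goods are complements.

-0.10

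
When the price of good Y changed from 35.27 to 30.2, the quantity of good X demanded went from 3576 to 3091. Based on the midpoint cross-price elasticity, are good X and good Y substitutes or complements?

substitutes

%ΔQ_x = (3091 − 3576)/[(3576+3091)/2] = -485/3333.5 ≈ -0.1455.
%ΔP_y = (30.2 − 35.27)/[(35.27+30.2)/2] ≈ -0.1549.
E_xy = -0.1455/-0.1549 ≈ 0.939.
E_xy > 0, so the goods are substitutes.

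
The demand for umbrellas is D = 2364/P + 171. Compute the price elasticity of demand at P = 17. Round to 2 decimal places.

-0.45

At P = 17, D = 310.0588.
dD/dP = −2364/P² = −8.1799.
Point elasticity E = (dD/dP)·(P/D) = -8.1799 × 17/310.0588 ≈ -0.45.
|E| < 1, so demand is inelastic at this price.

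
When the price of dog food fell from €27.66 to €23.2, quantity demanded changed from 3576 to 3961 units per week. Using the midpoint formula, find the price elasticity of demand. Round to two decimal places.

%ΔQ = (3961 − 3576)/[(3576 + 3961)/2] = 385/3768.5 ≈ 0.1022.
%Δp = (23.2 − 27.66)/[(27.66 + 23.2)/2] = -4.46/25.43 ≈ -0.1754.
Arc elasticity E = %ΔQ/%Δp ≈ 0.1022/-0.1754 ≈ -0.58.
|E| < 1: demand is inelastic over this range.

-0.58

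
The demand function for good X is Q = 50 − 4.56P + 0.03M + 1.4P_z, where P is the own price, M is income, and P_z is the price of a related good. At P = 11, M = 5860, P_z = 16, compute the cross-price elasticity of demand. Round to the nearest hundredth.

0.11

Substituting, Q = 50 − 4.56(11) + 0.03(5860) + 1.4(16) = 50 − 50.16 + 175.8 + 22.4 = 198.04.
∂Q/∂P_z = +1.4, so E_xy = 1.4·(16/198.04) ≈ 0.11.
E_xy > 0: the goods are substitutes.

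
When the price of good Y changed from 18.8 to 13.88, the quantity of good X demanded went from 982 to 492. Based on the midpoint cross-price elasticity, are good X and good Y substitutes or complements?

%ΔQ_x = (492 − 982)/[(982+492)/2] = -490/737 ≈ -0.6649.
%ΔP_y = (13.88 − 18.8)/[(18.8+13.88)/2] ≈ -0.3011.
E_xy = -0.6649/-0.3011 ≈ 2.208.
E_xy > 0, so the goods are substitutes.

substitutes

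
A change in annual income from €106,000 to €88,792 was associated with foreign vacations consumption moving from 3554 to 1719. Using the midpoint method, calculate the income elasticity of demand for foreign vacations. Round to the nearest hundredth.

%ΔQ = (1719 − 3554)/[(3554+1719)/2] = -1835/2636.5 ≈ -0.6960.
%ΔM = (88,792 − 106,000)/[(106,000+88,792)/2] = -17208/97396 ≈ -0.1767.
E_I = %ΔQ/%ΔM ≈ 3.94.
E_I > 1: normal good (luxury).

3.94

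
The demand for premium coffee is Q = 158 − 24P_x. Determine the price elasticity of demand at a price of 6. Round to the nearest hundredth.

At P_x = 6, Q = 14.
dQ/dP_x = −24.
Point elasticity E = (dQ/dP_x)·(P_x/Q) = -24 × 6/14 ≈ -10.29.
|E| > 1, so demand is elastic at this price.

-10.29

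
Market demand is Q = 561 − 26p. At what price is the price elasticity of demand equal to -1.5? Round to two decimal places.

Set −bp/(a − bp) = −1.5 ⇒ bp = 1.5(a − bp) ⇒ bp(1+1.5) = 1.5·a.
p = 1.5·561/(26·2.5) ≈ 12.95.

12.95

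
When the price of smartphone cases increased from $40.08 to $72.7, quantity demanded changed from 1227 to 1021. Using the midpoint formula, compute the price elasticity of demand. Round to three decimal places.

-0.317

%ΔQ = (1021 − 1227)/[(1227 + 1021)/2] = -206/1124 ≈ -0.1833.
%ΔP = (72.7 − 40.08)/[(40.08 + 72.7)/2] = 32.62/56.39 ≈ 0.5785.
Arc elasticity E = %ΔQ/%ΔP ≈ -0.1833/0.5785 ≈ -0.317.
|E| < 1: demand is inelastic over this range.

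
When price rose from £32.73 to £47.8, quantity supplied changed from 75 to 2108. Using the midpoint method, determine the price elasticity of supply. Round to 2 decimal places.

%Δq = (2108 − 75)/[(75 + 2108)/2] = 2033/1091.5 ≈ 1.8626.
%Δp = (47.8 − 32.73)/[(32.73 + 47.8)/2] = 15.07/40.265 ≈ 0.3743.
Arc elasticity E = %Δq/%Δp ≈ 1.8626/0.3743 ≈ 4.98.
|E| > 1: supply is elastic over this range.

4.98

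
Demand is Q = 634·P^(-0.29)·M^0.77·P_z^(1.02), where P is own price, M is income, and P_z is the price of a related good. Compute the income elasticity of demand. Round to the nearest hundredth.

For a Cobb–Douglas (constant-elasticity) form Q = A·M^α·…, the elasticity with respect to M equals the exponent α at every point.
Here the exponent on M is 0.77, so the income elasticity of demand is 0.77.

0.77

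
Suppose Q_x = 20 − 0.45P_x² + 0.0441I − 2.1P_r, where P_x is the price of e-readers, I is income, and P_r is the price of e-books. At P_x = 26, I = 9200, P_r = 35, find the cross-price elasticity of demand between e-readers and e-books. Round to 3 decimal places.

Substituting, Q_x = 20 − 0.45(26)² + 0.0441(9200) − 2.1(35) = 20 − 304.2 + 405.72 − 73.5 = 48.02.
∂Q_x/∂P_r = −2.1, so E_xy = -2.1·(35/48.02) ≈ -1.531.
E_xy < 0: the goods are complements.

-1.531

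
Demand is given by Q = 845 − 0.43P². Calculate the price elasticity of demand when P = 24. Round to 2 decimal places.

At P = 24, Q = 597.32.
dQ/dP = −2·0.43·P = −20.64.
Point elasticity E = (dQ/dP)·(P/Q) = -20.64 × 24/597.32 ≈ -0.83.
|E| < 1, so demand is inelastic at this price.

-0.83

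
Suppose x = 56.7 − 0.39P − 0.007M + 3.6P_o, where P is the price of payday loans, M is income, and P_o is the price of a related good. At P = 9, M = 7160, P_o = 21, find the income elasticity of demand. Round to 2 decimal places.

-0.64

Evaluating quantity at (P, M, P_o) gives x = 56.7 − 0.39(9) − 0.007(7160) + 3.6(21) = 56.7 − 3.51 − 50.12 + 75.6 = 78.67.
∂x/∂M = −0.007, so E_I = -0.007·(7160/78.67) ≈ -0.64.
E_I < 0: inferior good.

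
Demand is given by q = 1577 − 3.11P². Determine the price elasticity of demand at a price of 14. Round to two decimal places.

At P = 14, q = 967.44.
dq/dP = −2·3.11·P = −87.08.
Point elasticity E = (dq/dP)·(P/q) = -87.08 × 14/967.44 ≈ -1.26.
|E| > 1, so demand is elastic at this price.

-1.26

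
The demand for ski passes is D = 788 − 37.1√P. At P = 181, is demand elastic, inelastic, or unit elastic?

At P = 181, D = 288.8705.
dD/dP = −37.1/(2√P) = −37.1/(2·13.4536).
Point elasticity E = (dD/dP)·(P/D) = -1.3788 × 181/288.8705 ≈ -0.864.
|E| ≈ 0.864 < 1, so demand is inelastic.

inelastic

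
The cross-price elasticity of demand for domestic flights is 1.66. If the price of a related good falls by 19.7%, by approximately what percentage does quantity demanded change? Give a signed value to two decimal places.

-32.70

%ΔQ ≈ E × %ΔP_y = (1.66) × (-19.7%) ≈ -32.70%.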